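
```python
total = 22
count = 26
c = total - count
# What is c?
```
Trace:
  total=22
  total=22, count=26
  total=22, count=26, c=-4

Final answer: -4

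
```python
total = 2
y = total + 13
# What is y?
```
Trace:
  total=2
  total=2, y=15

Final answer: 15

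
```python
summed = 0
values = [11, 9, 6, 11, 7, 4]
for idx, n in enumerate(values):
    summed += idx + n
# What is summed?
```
Trace:
  summed=0
  summed=11, idx=0, n=11
  summed=21, idx=1, n=9
  summed=29, idx=2, n=6
  summed=43, idx=3, n=11
  summed=54, idx=4, n=7
  summed=63, idx=5, n=4

Final answer: 63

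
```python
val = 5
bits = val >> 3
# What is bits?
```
Trace:
  val=5
  val=5, bits=0

Final answer: 0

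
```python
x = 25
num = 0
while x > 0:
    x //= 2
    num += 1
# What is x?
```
Trace:
  x=25
  x=25, num=0
  x=12, num=1
  x=6, num=2
  x=3, num=3
  x=1, num=4
  x=0, num=5

Final answer: 0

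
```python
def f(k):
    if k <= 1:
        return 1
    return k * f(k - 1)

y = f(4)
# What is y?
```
Call trace:
f(k=4)
  f(k=3)
    f(k=2)
      f(k=1)
      -> return 1
    -> return 2
  -> return 6
-> return 24

Final answer: 24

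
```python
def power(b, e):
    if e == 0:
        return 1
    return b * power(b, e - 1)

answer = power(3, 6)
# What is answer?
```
Call trace:
power(b=3, e=6)
  power(b=3, e=5)
    power(b=3, e=4)
      power(b=3, e=3)
        power(b=3, e=2)
          power(b=3, e=1)
            power(b=3, e=0)
            -> return 1
          -> return 3
        -> return 9
      -> return 27
    -> return 81
  -> return 243
-> return 729

Final answer: 729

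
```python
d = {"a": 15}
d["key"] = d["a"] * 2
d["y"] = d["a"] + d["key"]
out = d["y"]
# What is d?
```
Trace:
  d={'a': 15}
  d={'a': 15, 'key': 30}
  d={'a': 15, 'key': 30, 'y': 45}
  d={'a': 15, 'key': 30, 'y': 45}, out=45

Final answer: {'a': 15, 'key': 30, 'y': 45}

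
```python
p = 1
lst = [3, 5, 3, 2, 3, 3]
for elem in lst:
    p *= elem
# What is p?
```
Trace:
  p=1
  p=3, elem=3
  p=15, elem=5
  p=45, elem=3
  p=90, elem=2
  p=270, elem=3
  p=810, elem=3

Final answer: 810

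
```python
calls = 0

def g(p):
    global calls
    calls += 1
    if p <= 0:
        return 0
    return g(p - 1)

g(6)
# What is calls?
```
Call trace:
g(p=6)
  g(p=5)
    g(p=4)
      g(p=3)
        g(p=2)
          g(p=1)
            g(p=0)
            -> return 0
          -> return 0
        -> return 0
      -> return 0
    -> return 0
  -> return 0
-> return 0

calls is incremented once per call. g is entered once for each p = 6, 5, 4, 3, 2, 1, 0 (the p <= 0 call returns without recursing), i.e. 6 + 1 calls.
calls = 7

Final answer: 7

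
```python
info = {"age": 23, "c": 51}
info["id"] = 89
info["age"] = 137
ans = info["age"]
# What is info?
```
Trace:
  info={'age': 23, 'c': 51}
  info={'age': 23, 'c': 51, 'id': 89}
  info={'age': 137, 'c': 51, 'id': 89}
  info={'age': 137, 'c': 51, 'id': 89}, ans=137

Final answer: {'age': 137, 'c': 51, 'id': 89}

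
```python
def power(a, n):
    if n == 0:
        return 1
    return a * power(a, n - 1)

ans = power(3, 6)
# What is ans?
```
Call trace:
power(a=3, n=6)
  power(a=3, n=5)
    power(a=3, n=4)
      power(a=3, n=3)
        power(a=3, n=2)
          power(a=3, n=1)
            power(a=3, n=0)
            -> return 1
          -> return 3
        -> return 9
      -> return 27
    -> return 81
  -> return 243
-> return 729

Final answer: 729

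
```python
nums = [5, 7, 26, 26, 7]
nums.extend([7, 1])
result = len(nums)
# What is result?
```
Trace:
  nums=[5, 7, 26, 26, 7]
  nums=[5, 7, 26, 26, 7, 7, 1]
  nums=[5, 7, 26, 26, 7, 7, 1], result=7

Final answer: 7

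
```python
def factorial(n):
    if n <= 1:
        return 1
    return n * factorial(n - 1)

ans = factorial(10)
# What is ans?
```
Call trace:
factorial(n=10)
  factorial(n=9)
    factorial(n=8)
      factorial(n=7)
        factorial(n=6)
          factorial(n=5)
            factorial(n=4)
              factorial(n=3)
                factorial(n=2)
                  factorial(n=1)
                  -> return 1
                -> return 2
              -> return 6
            -> return 24
          -> return 120
        -> return 720
      -> return 5040
    -> return 40320
  -> return 362880
-> return 3628800

Final answer: 3628800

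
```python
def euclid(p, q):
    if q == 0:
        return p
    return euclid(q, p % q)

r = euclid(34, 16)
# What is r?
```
Call trace:
euclid(p=34, q=16)
  euclid(p=16, q=2)
    euclid(p=2, q=0)
    -> return 2
  -> return 2
-> return 2

Final answer: 2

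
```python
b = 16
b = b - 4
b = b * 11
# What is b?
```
Trace:
  b=16
  b=12
  b=132

Final answer: 132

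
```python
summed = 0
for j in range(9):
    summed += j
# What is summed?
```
Trace:
  summed=0
  summed=0, j=0
  summed=1, j=1
  summed=3, j=2
  summed=6, j=3
  summed=10, j=4
  summed=15, j=5
  summed=21, j=6
  summed=28, j=7
  summed=36, j=8

Final answer: 36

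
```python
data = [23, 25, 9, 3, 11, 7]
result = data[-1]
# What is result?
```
Trace:
  data=[23, 25, 9, 3, 11, 7]
  data=[23, 25, 9, 3, 11, 7], result=7

Final answer: 7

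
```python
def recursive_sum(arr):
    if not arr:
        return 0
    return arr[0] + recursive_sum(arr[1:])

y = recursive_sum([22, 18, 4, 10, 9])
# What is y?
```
Call trace:
recursive_sum(arr=[22, 18, 4, 10, 9])
  recursive_sum(arr=[18, 4, 10, 9])
    recursive_sum(arr=[4, 10, 9])
      recursive_sum(arr=[10, 9])
        recursive_sum(arr=[9])
          recursive_sum(arr=[])
          -> return 0
        -> return 9
      -> return 19
    -> return 23
  -> return 41
-> return 63

Final answer: 63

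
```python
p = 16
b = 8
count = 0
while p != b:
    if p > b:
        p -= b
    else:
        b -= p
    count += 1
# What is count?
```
Trace:
  p=16
  p=16, b=8
  p=16, b=8, count=0
  p=8, b=8, count=1

Final answer: 1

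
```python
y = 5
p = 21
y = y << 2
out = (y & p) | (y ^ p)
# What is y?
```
Trace:
  y=5
  y=5, p=21
  y=20, p=21
  y=20, p=21, out=21

Final answer: 20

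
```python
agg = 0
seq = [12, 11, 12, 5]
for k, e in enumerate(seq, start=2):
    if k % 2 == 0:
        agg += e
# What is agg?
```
Trace:
  agg=0
  agg=12, k=2, e=12
  agg=12, k=3, e=11
  agg=24, k=4, e=12
  agg=24, k=5, e=5

Final answer: 24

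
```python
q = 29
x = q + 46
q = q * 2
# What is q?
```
Trace:
  q=29
  q=29, x=75
  q=58, x=75

Final answer: 58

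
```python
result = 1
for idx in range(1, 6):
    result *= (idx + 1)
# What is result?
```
Trace:
  result=1
  result=2, idx=1
  result=6, idx=2
  result=24, idx=3
  result=120, idx=4
  result=720, idx=5

Final answer: 720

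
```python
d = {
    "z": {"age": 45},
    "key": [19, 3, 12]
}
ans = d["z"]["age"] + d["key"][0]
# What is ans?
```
Trace:
  d={'z': {'age': 45}, 'key': [19, 3, 12]}
  d={'z': {'age': 45}, 'key': [19, 3, 12]}, ans=64

Final answer: 64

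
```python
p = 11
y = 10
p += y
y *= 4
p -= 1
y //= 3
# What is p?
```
Trace:
  p=11
  p=11, y=10
  p=21, y=10
  p=21, y=40
  p=20, y=40
  p=20, y=13

Final answer: 20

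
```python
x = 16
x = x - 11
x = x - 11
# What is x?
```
Trace:
  x=16
  x=5
  x=-6

Final answer: -6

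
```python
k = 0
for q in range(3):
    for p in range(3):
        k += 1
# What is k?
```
Trace:
  k=0
  k=1, q=0, p=0
  k=2, q=0, p=1
  k=3, q=0, p=2
  k=4, q=1, p=0
  k=5, q=1, p=1
  k=6, q=1, p=2
  k=7, q=2, p=0
  k=8, q=2, p=1
  k=9, q=2, p=2

Final answer: 9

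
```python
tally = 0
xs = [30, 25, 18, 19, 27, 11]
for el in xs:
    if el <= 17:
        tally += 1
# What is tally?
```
Trace:
  tally=0
  tally=0, el=30
  tally=0, el=25
  tally=0, el=18
  tally=0, el=19
  tally=0, el=27
  tally=1, el=11

Final answer: 1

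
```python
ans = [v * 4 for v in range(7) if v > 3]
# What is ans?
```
Trace:
  v=0
  v=1
  v=2
  v=3
  v=4
  v=5
  v=6
  ans=[16, 20, 24]

Final answer: [16, 20, 24]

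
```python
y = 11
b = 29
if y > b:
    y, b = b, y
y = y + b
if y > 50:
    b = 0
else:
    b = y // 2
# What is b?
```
Trace:
  y=11
  y=11, b=29
  y=11, b=29
  y=40, b=29
  y=40, b=20

Final answer: 20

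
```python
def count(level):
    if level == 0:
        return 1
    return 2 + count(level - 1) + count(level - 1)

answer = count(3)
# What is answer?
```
Call trace (a repeated sub-call is expanded the first time; later identical calls just restate its return value):
count(level=3)
  count(level=2)
    count(level=1)
      count(level=0)
      -> return 1
      count(level=0)
      -> return 1
    -> return 4
    count(level=1) -> return 4  (same call as traced above)
  -> return 10
  count(level=2) -> return 10  (same call as traced above)
-> return 22

Final answer: 22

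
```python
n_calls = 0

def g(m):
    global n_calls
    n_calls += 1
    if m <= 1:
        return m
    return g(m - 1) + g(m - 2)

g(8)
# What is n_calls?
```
Call trace (a repeated sub-call is expanded the first time; later identical calls just restate its return value):
g(m=8)
  g(m=7)
    g(m=6)
      g(m=5)
        g(m=4)
          g(m=3)
            g(m=2)
              g(m=1)
              -> return 1
              g(m=0)
              -> return 0
            -> return 1
            g(m=1)
            -> return 1
          -> return 2
          g(m=2) -> return 1  (same call as traced above)
        -> return 3
        g(m=3) -> return 2  (same call as traced above)
      -> return 5
      g(m=4) -> return 3  (same call as traced above)
    -> return 8
    g(m=5) -> return 5  (same call as traced above)
  -> return 13
  g(m=6) -> return 8  (same call as traced above)
-> return 21

n_calls is incremented once per call, so count the calls in each subtree. Let C(m) = number of calls made by g(m).
C(0) = C(1) = 1 (base case, no recursion); C(m) = 1 + C(m - 1) + C(m - 2) otherwise.
C(2) = 1 + C(1) + C(0) = 1 + 1 + 1 = 3
C(3) = 1 + C(2) + C(1) = 1 + 3 + 1 = 5
C(4) = 1 + C(3) + C(2) = 1 + 5 + 3 = 9
C(5) = 1 + C(4) + C(3) = 1 + 9 + 5 = 15
C(6) = 1 + C(5) + C(4) = 1 + 15 + 9 = 25
C(7) = 1 + C(6) + C(5) = 1 + 25 + 15 = 41
C(8) = 1 + C(7) + C(6) = 1 + 41 + 25 = 67
n_calls = C(8) = 67

Final answer: 67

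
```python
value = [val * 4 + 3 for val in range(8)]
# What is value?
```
Trace:
  val=0
  val=1
  val=2
  val=3
  val=4
  val=5
  val=6
  val=7
  value=[3, 7, 11, 15, 19, 23, 27, 31]

Final answer: [3, 7, 11, 15, 19, 23, 27, 31]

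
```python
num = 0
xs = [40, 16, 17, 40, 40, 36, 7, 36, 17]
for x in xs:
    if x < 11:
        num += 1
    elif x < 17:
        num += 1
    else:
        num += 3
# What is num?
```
Trace:
  num=0
  num=3, x=40
  num=4, x=16
  num=7, x=17
  num=10, x=40
  num=13, x=40
  num=16, x=36
  num=17, x=7
  num=20, x=36
  num=23, x=17

Final answer: 23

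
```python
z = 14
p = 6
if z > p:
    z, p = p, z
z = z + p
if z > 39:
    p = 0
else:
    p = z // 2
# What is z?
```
Trace:
  z=14
  z=14, p=6
  z=6, p=14
  z=20, p=14
  z=20, p=10

Final answer: 20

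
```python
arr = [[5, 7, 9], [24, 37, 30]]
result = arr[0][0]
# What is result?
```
Trace:
  arr=[[5, 7, 9], [24, 37, 30]]
  arr=[[5, 7, 9], [24, 37, 30]], result=5

Final answer: 5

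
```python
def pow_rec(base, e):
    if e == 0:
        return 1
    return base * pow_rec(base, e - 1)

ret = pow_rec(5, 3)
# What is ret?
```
Call trace:
pow_rec(base=5, e=3)
  pow_rec(base=5, e=2)
    pow_rec(base=5, e=1)
      pow_rec(base=5, e=0)
      -> return 1
    -> return 5
  -> return 25
-> return 125

Final answer: 125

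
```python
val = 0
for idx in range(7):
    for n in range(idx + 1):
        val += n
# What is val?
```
Trace:
  val=0
  val=0, idx=0, n=0
  val=0, idx=1, n=0
  val=1, idx=1, n=1
  val=1, idx=2, n=0
  val=2, idx=2, n=1
  val=4, idx=2, n=2
  val=4, idx=3, n=0
  val=5, idx=3, n=1
  val=7, idx=3, n=2
  val=10, idx=3, n=3
  val=10, idx=4, n=0
  val=11, idx=4, n=1
  val=13, idx=4, n=2
  val=16, idx=4, n=3
  val=20, idx=4, n=4
  val=20, idx=5, n=0
  val=21, idx=5, n=1
  val=23, idx=5, n=2
  val=26, idx=5, n=3
  val=30, idx=5, n=4
  val=35, idx=5, n=5
  val=35, idx=6, n=0
  val=36, idx=6, n=1
  val=38, idx=6, n=2
  val=41, idx=6, n=3
  val=45, idx=6, n=4
  val=50, idx=6, n=5
  val=56, idx=6, n=6

Final answer: 56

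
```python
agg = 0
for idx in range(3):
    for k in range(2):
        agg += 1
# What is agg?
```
Trace:
  agg=0
  agg=1, idx=0, k=0
  agg=2, idx=0, k=1
  agg=3, idx=1, k=0
  agg=4, idx=1, k=1
  agg=5, idx=2, k=0
  agg=6, idx=2, k=1

Final answer: 6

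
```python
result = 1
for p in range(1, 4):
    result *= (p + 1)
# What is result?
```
Trace:
  result=1
  result=2, p=1
  result=6, p=2
  result=24, p=3

Final answer: 24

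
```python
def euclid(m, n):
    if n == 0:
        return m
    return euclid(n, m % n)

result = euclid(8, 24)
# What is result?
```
Call trace:
euclid(m=8, n=24)
  euclid(m=24, n=8)
    euclid(m=8, n=0)
    -> return 8
  -> return 8
-> return 8

Final answer: 8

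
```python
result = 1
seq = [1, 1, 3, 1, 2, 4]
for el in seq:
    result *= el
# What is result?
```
Trace:
  result=1
  result=1, el=1
  result=1, el=1
  result=3, el=3
  result=3, el=1
  result=6, el=2
  result=24, el=4

Final answer: 24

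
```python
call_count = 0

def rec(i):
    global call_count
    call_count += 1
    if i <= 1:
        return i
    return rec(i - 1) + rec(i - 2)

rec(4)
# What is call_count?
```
Call trace (a repeated sub-call is expanded the first time; later identical calls just restate its return value):
rec(i=4)
  rec(i=3)
    rec(i=2)
      rec(i=1)
      -> return 1
      rec(i=0)
      -> return 0
    -> return 1
    rec(i=1)
    -> return 1
  -> return 2
  rec(i=2) -> return 1  (same call as traced above)
-> return 3

call_count is incremented once per call, so count the calls in each subtree. Let C(i) = number of calls made by rec(i).
C(0) = C(1) = 1 (base case, no recursion); C(i) = 1 + C(i - 1) + C(i - 2) otherwise.
C(2) = 1 + C(1) + C(0) = 1 + 1 + 1 = 3
C(3) = 1 + C(2) + C(1) = 1 + 3 + 1 = 5
C(4) = 1 + C(3) + C(2) = 1 + 5 + 3 = 9
call_count = C(4) = 9

Final answer: 9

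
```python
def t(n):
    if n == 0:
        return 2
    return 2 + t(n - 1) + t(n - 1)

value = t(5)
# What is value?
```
Call trace (a repeated sub-call is expanded the first time; later identical calls just restate its return value):
t(n=5)
  t(n=4)
    t(n=3)
      t(n=2)
        t(n=1)
          t(n=0)
          -> return 2
          t(n=0)
          -> return 2
        -> return 6
        t(n=1) -> return 6  (same call as traced above)
      -> return 14
      t(n=2) -> return 14  (same call as traced above)
    -> return 30
    t(n=3) -> return 30  (same call as traced above)
  -> return 62
  t(n=4) -> return 62  (same call as traced above)
-> return 126

Final answer: 126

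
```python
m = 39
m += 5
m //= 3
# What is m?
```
Trace:
  m=39
  m=44
  m=14

Final answer: 14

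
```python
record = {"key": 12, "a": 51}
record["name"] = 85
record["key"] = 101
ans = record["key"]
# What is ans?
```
Trace:
  record={'key': 12, 'a': 51}
  record={'key': 12, 'a': 51, 'name': 85}
  record={'key': 101, 'a': 51, 'name': 85}
  record={'key': 101, 'a': 51, 'name': 85}, ans=101

Final answer: 101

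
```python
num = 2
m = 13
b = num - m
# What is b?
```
Trace:
  num=2
  num=2, m=13
  num=2, m=13, b=-11

Final answer: -11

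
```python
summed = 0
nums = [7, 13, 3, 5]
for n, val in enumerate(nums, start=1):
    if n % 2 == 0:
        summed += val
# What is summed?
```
Trace:
  summed=0
  summed=0, n=1, val=7
  summed=13, n=2, val=13
  summed=13, n=3, val=3
  summed=18, n=4, val=5

Final answer: 18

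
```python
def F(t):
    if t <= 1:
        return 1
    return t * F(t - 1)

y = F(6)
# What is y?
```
Call trace:
F(t=6)
  F(t=5)
    F(t=4)
      F(t=3)
        F(t=2)
          F(t=1)
          -> return 1
        -> return 2
      -> return 6
    -> return 24
  -> return 120
-> return 720

Final answer: 720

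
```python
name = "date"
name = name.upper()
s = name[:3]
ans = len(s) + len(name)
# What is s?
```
Trace:
  name='date'
  name='DATE'
  name='DATE', s='DAT'
  name='DATE', s='DAT', ans=7

Final answer: 'DAT'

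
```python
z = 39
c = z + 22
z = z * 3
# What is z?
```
Trace:
  z=39
  z=39, c=61
  z=117, c=61

Final answer: 117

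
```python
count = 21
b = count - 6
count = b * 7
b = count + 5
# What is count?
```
Trace:
  count=21
  count=21, b=15
  count=105, b=15
  count=105, b=110

Final answer: 105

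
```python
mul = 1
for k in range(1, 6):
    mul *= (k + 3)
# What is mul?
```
Trace:
  mul=1
  mul=4, k=1
  mul=20, k=2
  mul=120, k=3
  mul=840, k=4
  mul=6720, k=5

Final answer: 6720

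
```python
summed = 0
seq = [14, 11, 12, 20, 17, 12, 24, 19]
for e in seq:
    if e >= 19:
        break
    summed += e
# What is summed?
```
Trace:
  summed=0
  summed=14, e=14
  summed=25, e=11
  summed=37, e=12
  summed=37, e=20

Final answer: 37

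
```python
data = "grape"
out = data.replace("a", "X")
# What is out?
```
Trace:
  data='grape'
  data='grape', out='grXpe'

Final answer: 'grXpe'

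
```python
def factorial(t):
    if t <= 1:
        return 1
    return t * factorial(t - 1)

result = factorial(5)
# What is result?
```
Call trace:
factorial(t=5)
  factorial(t=4)
    factorial(t=3)
      factorial(t=2)
        factorial(t=1)
        -> return 1
      -> return 2
    -> return 6
  -> return 24
-> return 120

Final answer: 120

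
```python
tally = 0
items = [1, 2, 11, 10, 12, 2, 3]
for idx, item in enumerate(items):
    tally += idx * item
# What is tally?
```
Trace:
  tally=0
  tally=0, idx=0, item=1
  tally=2, idx=1, item=2
  tally=24, idx=2, item=11
  tally=54, idx=3, item=10
  tally=102, idx=4, item=12
  tally=112, idx=5, item=2
  tally=130, idx=6, item=3

Final answer: 130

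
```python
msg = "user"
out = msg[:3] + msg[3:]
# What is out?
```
Trace:
  msg='user'
  msg='user', out='user'

Final answer: 'user'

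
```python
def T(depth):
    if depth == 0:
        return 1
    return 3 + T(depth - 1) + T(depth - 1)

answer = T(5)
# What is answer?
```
Call trace (a repeated sub-call is expanded the first time; later identical calls just restate its return value):
T(depth=5)
  T(depth=4)
    T(depth=3)
      T(depth=2)
        T(depth=1)
          T(depth=0)
          -> return 1
          T(depth=0)
          -> return 1
        -> return 5
        T(depth=1) -> return 5  (same call as traced above)
      -> return 13
      T(depth=2) -> return 13  (same call as traced above)
    -> return 29
    T(depth=3) -> return 29  (same call as traced above)
  -> return 61
  T(depth=4) -> return 61  (same call as traced above)
-> return 125

Final answer: 125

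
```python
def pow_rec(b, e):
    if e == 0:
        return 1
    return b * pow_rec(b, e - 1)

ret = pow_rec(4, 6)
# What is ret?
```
Call trace:
pow_rec(b=4, e=6)
  pow_rec(b=4, e=5)
    pow_rec(b=4, e=4)
      pow_rec(b=4, e=3)
        pow_rec(b=4, e=2)
          pow_rec(b=4, e=1)
            pow_rec(b=4, e=0)
            -> return 1
          -> return 4
        -> return 16
      -> return 64
    -> return 256
  -> return 1024
-> return 4096

Final answer: 4096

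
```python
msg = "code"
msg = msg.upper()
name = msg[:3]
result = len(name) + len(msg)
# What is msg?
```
Trace:
  msg='code'
  msg='CODE'
  msg='CODE', name='COD'
  msg='CODE', name='COD', result=7

Final answer: 'CODE'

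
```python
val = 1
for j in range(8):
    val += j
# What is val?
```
Trace:
  val=1
  val=1, j=0
  val=2, j=1
  val=4, j=2
  val=7, j=3
  val=11, j=4
  val=16, j=5
  val=22, j=6
  val=29, j=7

Final answer: 29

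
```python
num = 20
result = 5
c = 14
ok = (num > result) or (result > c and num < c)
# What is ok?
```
Trace:
  num=20
  num=20, result=5
  num=20, result=5, c=14
  num=20, result=5, c=14, ok=True

Final answer: True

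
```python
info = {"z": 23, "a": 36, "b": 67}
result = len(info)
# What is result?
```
Trace:
  info={'z': 23, 'a': 36, 'b': 67}
  info={'z': 23, 'a': 36, 'b': 67}, result=3

Final answer: 3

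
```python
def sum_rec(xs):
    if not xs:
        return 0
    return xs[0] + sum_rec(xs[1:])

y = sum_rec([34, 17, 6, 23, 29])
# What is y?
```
Call trace:
sum_rec(xs=[34, 17, 6, 23, 29])
  sum_rec(xs=[17, 6, 23, 29])
    sum_rec(xs=[6, 23, 29])
      sum_rec(xs=[23, 29])
        sum_rec(xs=[29])
          sum_rec(xs=[])
          -> return 0
        -> return 29
      -> return 52
    -> return 58
  -> return 75
-> return 109

Final answer: 109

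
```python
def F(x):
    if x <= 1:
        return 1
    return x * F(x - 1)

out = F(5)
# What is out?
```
Call trace:
F(x=5)
  F(x=4)
    F(x=3)
      F(x=2)
        F(x=1)
        -> return 1
      -> return 2
    -> return 6
  -> return 24
-> return 120

Final answer: 120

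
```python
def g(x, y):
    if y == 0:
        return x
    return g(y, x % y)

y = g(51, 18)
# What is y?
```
Call trace:
g(x=51, y=18)
  g(x=18, y=15)
    g(x=15, y=3)
      g(x=3, y=0)
      -> return 3
    -> return 3
  -> return 3
-> return 3

Final answer: 3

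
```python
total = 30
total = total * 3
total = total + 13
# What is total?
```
Trace:
  total=30
  total=90
  total=103

Final answer: 103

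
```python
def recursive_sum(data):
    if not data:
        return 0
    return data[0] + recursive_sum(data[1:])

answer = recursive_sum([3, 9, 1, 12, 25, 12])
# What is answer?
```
Call trace:
recursive_sum(data=[3, 9, 1, 12, 25, 12])
  recursive_sum(data=[9, 1, 12, 25, 12])
    recursive_sum(data=[1, 12, 25, 12])
      recursive_sum(data=[12, 25, 12])
        recursive_sum(data=[25, 12])
          recursive_sum(data=[12])
            recursive_sum(data=[])
            -> return 0
          -> return 12
        -> return 37
      -> return 49
    -> return 50
  -> return 59
-> return 62

Final answer: 62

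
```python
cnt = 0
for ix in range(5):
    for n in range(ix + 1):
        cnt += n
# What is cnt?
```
Trace:
  cnt=0
  cnt=0, ix=0, n=0
  cnt=0, ix=1, n=0
  cnt=1, ix=1, n=1
  cnt=1, ix=2, n=0
  cnt=2, ix=2, n=1
  cnt=4, ix=2, n=2
  cnt=4, ix=3, n=0
  cnt=5, ix=3, n=1
  cnt=7, ix=3, n=2
  cnt=10, ix=3, n=3
  cnt=10, ix=4, n=0
  cnt=11, ix=4, n=1
  cnt=13, ix=4, n=2
  cnt=16, ix=4, n=3
  cnt=20, ix=4, n=4

Final answer: 20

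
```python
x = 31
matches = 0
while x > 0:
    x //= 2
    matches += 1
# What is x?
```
Trace:
  x=31
  x=31, matches=0
  x=15, matches=1
  x=7, matches=2
  x=3, matches=3
  x=1, matches=4
  x=0, matches=5

Final answer: 0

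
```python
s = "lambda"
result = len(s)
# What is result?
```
Trace:
  s='lambda'
  s='lambda', result=6

Final answer: 6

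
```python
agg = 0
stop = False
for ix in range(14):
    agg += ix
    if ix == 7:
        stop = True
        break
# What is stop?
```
Trace:
  agg=0
  agg=0, stop=False
  agg=0, stop=False, ix=0
  agg=1, stop=False, ix=1
  agg=3, stop=False, ix=2
  agg=6, stop=False, ix=3
  agg=10, stop=False, ix=4
  agg=15, stop=False, ix=5
  agg=21, stop=False, ix=6
  agg=28, stop=True, ix=7

Final answer: True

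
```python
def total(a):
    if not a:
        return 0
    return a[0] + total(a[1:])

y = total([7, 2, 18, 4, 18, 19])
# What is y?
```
Call trace:
total(a=[7, 2, 18, 4, 18, 19])
  total(a=[2, 18, 4, 18, 19])
    total(a=[18, 4, 18, 19])
      total(a=[4, 18, 19])
        total(a=[18, 19])
          total(a=[19])
            total(a=[])
            -> return 0
          -> return 19
        -> return 37
      -> return 41
    -> return 59
  -> return 61
-> return 68

Final answer: 68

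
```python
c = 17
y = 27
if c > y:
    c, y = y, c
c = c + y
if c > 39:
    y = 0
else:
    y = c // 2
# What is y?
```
Trace:
  c=17
  c=17, y=27
  c=17, y=27
  c=44, y=27
  c=44, y=0

Final answer: 0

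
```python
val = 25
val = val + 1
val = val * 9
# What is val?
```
Trace:
  val=25
  val=26
  val=234

Final answer: 234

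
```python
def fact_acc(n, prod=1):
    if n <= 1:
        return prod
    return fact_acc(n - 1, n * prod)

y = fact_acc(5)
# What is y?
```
Call trace:
fact_acc(n=5, prod=1)
  fact_acc(n=4, prod=5)
    fact_acc(n=3, prod=20)
      fact_acc(n=2, prod=60)
        fact_acc(n=1, prod=120)
        -> return 120
      -> return 120
    -> return 120
  -> return 120
-> return 120

Final answer: 120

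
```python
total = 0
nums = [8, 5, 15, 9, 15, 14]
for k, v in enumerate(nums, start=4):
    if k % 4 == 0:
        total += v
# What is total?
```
Trace:
  total=0
  total=8, k=4, v=8
  total=8, k=5, v=5
  total=8, k=6, v=15
  total=8, k=7, v=9
  total=23, k=8, v=15
  total=23, k=9, v=14

Final answer: 23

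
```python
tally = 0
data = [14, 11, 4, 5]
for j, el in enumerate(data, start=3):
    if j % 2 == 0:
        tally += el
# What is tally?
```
Trace:
  tally=0
  tally=0, j=3, el=14
  tally=11, j=4, el=11
  tally=11, j=5, el=4
  tally=16, j=6, el=5

Final answer: 16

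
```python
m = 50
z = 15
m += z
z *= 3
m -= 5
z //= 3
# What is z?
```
Trace:
  m=50
  m=50, z=15
  m=65, z=15
  m=65, z=45
  m=60, z=45
  m=60, z=15

Final answer: 15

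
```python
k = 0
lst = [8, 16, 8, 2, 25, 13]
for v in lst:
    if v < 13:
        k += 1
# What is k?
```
Trace:
  k=0
  k=1, v=8
  k=1, v=16
  k=2, v=8
  k=3, v=2
  k=3, v=25
  k=3, v=13

Final answer: 3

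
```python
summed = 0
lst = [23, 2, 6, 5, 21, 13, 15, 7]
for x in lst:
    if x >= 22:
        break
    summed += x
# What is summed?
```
Trace:
  summed=0
  summed=0, x=23

Final answer: 0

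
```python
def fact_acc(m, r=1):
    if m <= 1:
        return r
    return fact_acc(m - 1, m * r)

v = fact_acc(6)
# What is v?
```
Call trace:
fact_acc(m=6, r=1)
  fact_acc(m=5, r=6)
    fact_acc(m=4, r=30)
      fact_acc(m=3, r=120)
        fact_acc(m=2, r=360)
          fact_acc(m=1, r=720)
          -> return 720
        -> return 720
      -> return 720
    -> return 720
  -> return 720
-> return 720

Final answer: 720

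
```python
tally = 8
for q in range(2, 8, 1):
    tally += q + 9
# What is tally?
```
Trace:
  tally=8
  tally=19, q=2
  tally=31, q=3
  tally=44, q=4
  tally=58, q=5
  tally=73, q=6
  tally=89, q=7

Final answer: 89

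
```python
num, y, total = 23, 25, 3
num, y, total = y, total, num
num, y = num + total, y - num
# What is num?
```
Trace:
  num=23, y=25, total=3
  num=25, y=3, total=23
  num=48, y=-22, total=23

Final answer: 48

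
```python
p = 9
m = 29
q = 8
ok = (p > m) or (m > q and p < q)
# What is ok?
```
Trace:
  p=9
  p=9, m=29
  p=9, m=29, q=8
  p=9, m=29, q=8, ok=False

Final answer: False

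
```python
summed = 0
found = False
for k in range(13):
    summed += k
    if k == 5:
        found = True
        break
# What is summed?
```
Trace:
  summed=0
  summed=0, found=False
  summed=0, found=False, k=0
  summed=1, found=False, k=1
  summed=3, found=False, k=2
  summed=6, found=False, k=3
  summed=10, found=False, k=4
  summed=15, found=True, k=5

Final answer: 15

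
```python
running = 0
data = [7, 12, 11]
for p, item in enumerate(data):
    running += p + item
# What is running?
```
Trace:
  running=0
  running=7, p=0, item=7
  running=20, p=1, item=12
  running=33, p=2, item=11

Final answer: 33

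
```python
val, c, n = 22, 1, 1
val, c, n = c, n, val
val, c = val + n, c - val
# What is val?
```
Trace:
  val=22, c=1, n=1
  val=1, c=1, n=22
  val=23, c=0, n=22

Final answer: 23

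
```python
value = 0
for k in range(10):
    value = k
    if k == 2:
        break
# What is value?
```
Trace:
  value=0
  value=0, k=0
  value=1, k=1
  value=2, k=2

Final answer: 2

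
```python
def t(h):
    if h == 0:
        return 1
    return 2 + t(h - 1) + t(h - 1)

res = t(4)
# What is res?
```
Call trace (a repeated sub-call is expanded the first time; later identical calls just restate its return value):
t(h=4)
  t(h=3)
    t(h=2)
      t(h=1)
        t(h=0)
        -> return 1
        t(h=0)
        -> return 1
      -> return 4
      t(h=1) -> return 4  (same call as traced above)
    -> return 10
    t(h=2) -> return 10  (same call as traced above)
  -> return 22
  t(h=3) -> return 22  (same call as traced above)
-> return 46

Final answer: 46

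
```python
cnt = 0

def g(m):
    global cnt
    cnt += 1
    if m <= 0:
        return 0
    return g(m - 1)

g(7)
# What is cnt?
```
Call trace:
g(m=7)
  g(m=6)
    g(m=5)
      g(m=4)
        g(m=3)
          g(m=2)
            g(m=1)
              g(m=0)
              -> return 0
            -> return 0
          -> return 0
        -> return 0
      -> return 0
    -> return 0
  -> return 0
-> return 0

cnt is incremented once per call. g is entered once for each m = 7, 6, 5, 4, 3, 2, 1, 0 (the m <= 0 call returns without recursing), i.e. 7 + 1 calls.
cnt = 8

Final answer: 8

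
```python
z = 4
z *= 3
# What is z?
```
Trace:
  z=4
  z=12

Final answer: 12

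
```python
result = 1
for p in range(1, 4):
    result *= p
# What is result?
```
Trace:
  result=1
  result=1, p=1
  result=2, p=2
  result=6, p=3

Final answer: 6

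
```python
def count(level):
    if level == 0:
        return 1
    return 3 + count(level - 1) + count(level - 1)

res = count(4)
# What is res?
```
Call trace (a repeated sub-call is expanded the first time; later identical calls just restate its return value):
count(level=4)
  count(level=3)
    count(level=2)
      count(level=1)
        count(level=0)
        -> return 1
        count(level=0)
        -> return 1
      -> return 5
      count(level=1) -> return 5  (same call as traced above)
    -> return 13
    count(level=2) -> return 13  (same call as traced above)
  -> return 29
  count(level=3) -> return 29  (same call as traced above)
-> return 61

Final answer: 61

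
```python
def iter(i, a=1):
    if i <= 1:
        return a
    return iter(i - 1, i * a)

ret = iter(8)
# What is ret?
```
Call trace:
iter(i=8, a=1)
  iter(i=7, a=8)
    iter(i=6, a=56)
      iter(i=5, a=336)
        iter(i=4, a=1680)
          iter(i=3, a=6720)
            iter(i=2, a=20160)
              iter(i=1, a=40320)
              -> return 40320
            -> return 40320
          -> return 40320
        -> return 40320
      -> return 40320
    -> return 40320
  -> return 40320
-> return 40320

Final answer: 40320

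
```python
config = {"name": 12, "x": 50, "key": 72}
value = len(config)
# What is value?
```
Trace:
  config={'name': 12, 'x': 50, 'key': 72}
  config={'name': 12, 'x': 50, 'key': 72}, value=3

Final answer: 3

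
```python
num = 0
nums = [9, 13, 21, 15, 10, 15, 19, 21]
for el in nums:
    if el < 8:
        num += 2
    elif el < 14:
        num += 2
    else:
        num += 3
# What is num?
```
Trace:
  num=0
  num=2, el=9
  num=4, el=13
  num=7, el=21
  num=10, el=15
  num=12, el=10
  num=15, el=15
  num=18, el=19
  num=21, el=21

Final answer: 21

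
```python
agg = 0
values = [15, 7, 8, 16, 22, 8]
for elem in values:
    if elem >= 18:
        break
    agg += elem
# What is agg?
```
Trace:
  agg=0
  agg=15, elem=15
  agg=22, elem=7
  agg=30, elem=8
  agg=46, elem=16
  agg=46, elem=22

Final answer: 46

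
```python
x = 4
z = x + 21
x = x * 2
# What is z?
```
Trace:
  x=4
  x=4, z=25
  x=8, z=25

Final answer: 25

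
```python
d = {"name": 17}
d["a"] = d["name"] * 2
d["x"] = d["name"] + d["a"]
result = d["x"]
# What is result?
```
Trace:
  d={'name': 17}
  d={'name': 17, 'a': 34}
  d={'name': 17, 'a': 34, 'x': 51}
  d={'name': 17, 'a': 34, 'x': 51}, result=51

Final answer: 51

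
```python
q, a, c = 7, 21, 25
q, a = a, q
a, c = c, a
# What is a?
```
Trace:
  q=7, a=21, c=25
  q=21, a=7, c=25
  q=21, a=25, c=7

Final answer: 25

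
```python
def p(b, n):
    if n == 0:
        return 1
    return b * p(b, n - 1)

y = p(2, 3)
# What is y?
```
Call trace:
p(b=2, n=3)
  p(b=2, n=2)
    p(b=2, n=1)
      p(b=2, n=0)
      -> return 1
    -> return 2
  -> return 4
-> return 8

Final answer: 8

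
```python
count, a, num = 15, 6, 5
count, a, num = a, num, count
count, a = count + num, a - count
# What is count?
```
Trace:
  count=15, a=6, num=5
  count=6, a=5, num=15
  count=21, a=-1, num=15

Final answer: 21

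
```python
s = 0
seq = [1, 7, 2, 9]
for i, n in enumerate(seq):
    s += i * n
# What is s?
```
Trace:
  s=0
  s=0, i=0, n=1
  s=7, i=1, n=7
  s=11, i=2, n=2
  s=38, i=3, n=9

Final answer: 38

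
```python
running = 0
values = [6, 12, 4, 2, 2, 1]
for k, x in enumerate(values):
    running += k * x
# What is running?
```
Trace:
  running=0
  running=0, k=0, x=6
  running=12, k=1, x=12
  running=20, k=2, x=4
  running=26, k=3, x=2
  running=34, k=4, x=2
  running=39, k=5, x=1

Final answer: 39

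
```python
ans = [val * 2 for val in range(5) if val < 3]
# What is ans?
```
Trace:
  val=0
  val=1
  val=2
  val=3
  val=4
  ans=[0, 2, 4]

Final answer: [0, 2, 4]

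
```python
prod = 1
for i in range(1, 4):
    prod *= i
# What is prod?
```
Trace:
  prod=1
  prod=1, i=1
  prod=2, i=2
  prod=6, i=3

Final answer: 6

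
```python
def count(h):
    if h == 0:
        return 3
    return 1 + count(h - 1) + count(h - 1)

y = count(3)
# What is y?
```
Call trace (a repeated sub-call is expanded the first time; later identical calls just restate its return value):
count(h=3)
  count(h=2)
    count(h=1)
      count(h=0)
      -> return 3
      count(h=0)
      -> return 3
    -> return 7
    count(h=1) -> return 7  (same call as traced above)
  -> return 15
  count(h=2) -> return 15  (same call as traced above)
-> return 31

Final answer: 31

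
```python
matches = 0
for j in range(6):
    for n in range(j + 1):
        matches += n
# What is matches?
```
Trace:
  matches=0
  matches=0, j=0, n=0
  matches=0, j=1, n=0
  matches=1, j=1, n=1
  matches=1, j=2, n=0
  matches=2, j=2, n=1
  matches=4, j=2, n=2
  matches=4, j=3, n=0
  matches=5, j=3, n=1
  matches=7, j=3, n=2
  matches=10, j=3, n=3
  matches=10, j=4, n=0
  matches=11, j=4, n=1
  matches=13, j=4, n=2
  matches=16, j=4, n=3
  matches=20, j=4, n=4
  matches=20, j=5, n=0
  matches=21, j=5, n=1
  matches=23, j=5, n=2
  matches=26, j=5, n=3
  matches=30, j=5, n=4
  matches=35, j=5, n=5

Final answer: 35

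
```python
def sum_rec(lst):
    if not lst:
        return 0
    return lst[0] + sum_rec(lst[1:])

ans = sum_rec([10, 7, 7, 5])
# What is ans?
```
Call trace:
sum_rec(lst=[10, 7, 7, 5])
  sum_rec(lst=[7, 7, 5])
    sum_rec(lst=[7, 5])
      sum_rec(lst=[5])
        sum_rec(lst=[])
        -> return 0
      -> return 5
    -> return 12
  -> return 19
-> return 29

Final answer: 29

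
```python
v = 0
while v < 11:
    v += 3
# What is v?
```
Trace:
  v=0
  v=3
  v=6
  v=9
  v=12

Final answer: 12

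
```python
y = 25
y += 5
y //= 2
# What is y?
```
Trace:
  y=25
  y=30
  y=15

Final answer: 15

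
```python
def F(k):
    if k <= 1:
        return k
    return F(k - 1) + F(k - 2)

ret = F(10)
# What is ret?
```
Call trace (a repeated sub-call is expanded the first time; later identical calls just restate its return value):
F(k=10)
  F(k=9)
    F(k=8)
      F(k=7)
        F(k=6)
          F(k=5)
            F(k=4)
              F(k=3)
                F(k=2)
                  F(k=1)
                  -> return 1
                  F(k=0)
                  -> return 0
                -> return 1
                F(k=1)
                -> return 1
              -> return 2
              F(k=2) -> return 1  (same call as traced above)
            -> return 3
            F(k=3) -> return 2  (same call as traced above)
          -> return 5
          F(k=4) -> return 3  (same call as traced above)
        -> return 8
        F(k=5) -> return 5  (same call as traced above)
      -> return 13
      F(k=6) -> return 8  (same call as traced above)
    -> return 21
    F(k=7) -> return 13  (same call as traced above)
  -> return 34
  F(k=8) -> return 21  (same call as traced above)
-> return 55

Final answer: 55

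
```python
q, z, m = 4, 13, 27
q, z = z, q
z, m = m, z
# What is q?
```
Trace:
  q=4, z=13, m=27
  q=13, z=4, m=27
  q=13, z=27, m=4

Final answer: 13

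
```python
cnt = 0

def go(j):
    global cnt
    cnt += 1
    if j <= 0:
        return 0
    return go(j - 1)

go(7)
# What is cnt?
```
Call trace:
go(j=7)
  go(j=6)
    go(j=5)
      go(j=4)
        go(j=3)
          go(j=2)
            go(j=1)
              go(j=0)
              -> return 0
            -> return 0
          -> return 0
        -> return 0
      -> return 0
    -> return 0
  -> return 0
-> return 0

cnt is incremented once per call. go is entered once for each j = 7, 6, 5, 4, 3, 2, 1, 0 (the j <= 0 call returns without recursing), i.e. 7 + 1 calls.
cnt = 8

Final answer: 8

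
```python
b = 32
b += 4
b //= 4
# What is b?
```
Trace:
  b=32
  b=36
  b=9

Final answer: 9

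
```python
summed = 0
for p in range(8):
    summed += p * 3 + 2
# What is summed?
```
Trace:
  summed=0
  summed=2, p=0
  summed=7, p=1
  summed=15, p=2
  summed=26, p=3
  summed=40, p=4
  summed=57, p=5
  summed=77, p=6
  summed=100, p=7

Final answer: 100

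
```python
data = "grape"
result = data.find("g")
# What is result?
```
Trace:
  data='grape'
  data='grape', result=0

Final answer: 0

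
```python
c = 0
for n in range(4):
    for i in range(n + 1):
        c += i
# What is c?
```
Trace:
  c=0
  c=0, n=0, i=0
  c=0, n=1, i=0
  c=1, n=1, i=1
  c=1, n=2, i=0
  c=2, n=2, i=1
  c=4, n=2, i=2
  c=4, n=3, i=0
  c=5, n=3, i=1
  c=7, n=3, i=2
  c=10, n=3, i=3

Final answer: 10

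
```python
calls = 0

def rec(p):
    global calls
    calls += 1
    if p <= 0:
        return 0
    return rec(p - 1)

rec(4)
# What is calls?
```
Call trace:
rec(p=4)
  rec(p=3)
    rec(p=2)
      rec(p=1)
        rec(p=0)
        -> return 0
      -> return 0
    -> return 0
  -> return 0
-> return 0

calls is incremented once per call. rec is entered once for each p = 4, 3, 2, 1, 0 (the p <= 0 call returns without recursing), i.e. 4 + 1 calls.
calls = 5

Final answer: 5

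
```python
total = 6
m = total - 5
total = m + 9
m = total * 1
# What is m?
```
Trace:
  total=6
  total=6, m=1
  total=10, m=1
  total=10, m=10

Final answer: 10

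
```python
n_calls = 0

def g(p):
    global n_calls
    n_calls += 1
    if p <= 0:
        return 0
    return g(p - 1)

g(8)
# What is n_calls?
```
Call trace:
g(p=8)
  g(p=7)
    g(p=6)
      g(p=5)
        g(p=4)
          g(p=3)
            g(p=2)
              g(p=1)
                g(p=0)
                -> return 0
              -> return 0
            -> return 0
          -> return 0
        -> return 0
      -> return 0
    -> return 0
  -> return 0
-> return 0

n_calls is incremented once per call. g is entered once for each p = 8, 7, 6, 5, 4, 3, 2, 1, 0 (the p <= 0 call returns without recursing), i.e. 8 + 1 calls.
n_calls = 9

Final answer: 9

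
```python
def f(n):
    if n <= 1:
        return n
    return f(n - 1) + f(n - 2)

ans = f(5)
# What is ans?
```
Call trace (a repeated sub-call is expanded the first time; later identical calls just restate its return value):
f(n=5)
  f(n=4)
    f(n=3)
      f(n=2)
        f(n=1)
        -> return 1
        f(n=0)
        -> return 0
      -> return 1
      f(n=1)
      -> return 1
    -> return 2
    f(n=2) -> return 1  (same call as traced above)
  -> return 3
  f(n=3) -> return 2  (same call as traced above)
-> return 5

Final answer: 5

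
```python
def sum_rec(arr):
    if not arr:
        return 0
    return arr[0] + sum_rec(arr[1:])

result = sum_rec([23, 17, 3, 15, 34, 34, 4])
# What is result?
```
Call trace:
sum_rec(arr=[23, 17, 3, 15, 34, 34, 4])
  sum_rec(arr=[17, 3, 15, 34, 34, 4])
    sum_rec(arr=[3, 15, 34, 34, 4])
      sum_rec(arr=[15, 34, 34, 4])
        sum_rec(arr=[34, 34, 4])
          sum_rec(arr=[34, 4])
            sum_rec(arr=[4])
              sum_rec(arr=[])
              -> return 0
            -> return 4
          -> return 38
        -> return 72
      -> return 87
    -> return 90
  -> return 107
-> return 130

Final answer: 130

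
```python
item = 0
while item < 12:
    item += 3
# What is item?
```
Trace:
  item=0
  item=3
  item=6
  item=9
  item=12

Final answer: 12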